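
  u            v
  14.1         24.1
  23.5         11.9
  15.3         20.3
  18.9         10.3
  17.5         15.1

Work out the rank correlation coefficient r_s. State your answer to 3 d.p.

Rank u: 1, 5, 2, 4, 3
Rank v: 5, 2, 4, 1, 3
d = rank(u) − rank(v): -4, 3, -2, 3, 0; Σd² = 38
ρ = 1 − 6Σd² / [n(n²−1)] = 1 − 6×38 / (5×24) = 1 − 228/120 ≈ -0.900

-0.900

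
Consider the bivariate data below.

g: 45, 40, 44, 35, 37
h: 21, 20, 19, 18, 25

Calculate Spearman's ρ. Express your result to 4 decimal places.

Rank g: 5, 3, 4, 1, 2
Rank h: 4, 3, 2, 1, 5
d = rank(g) − rank(h): 1, 0, 2, 0, -3; Σd² = 14
ρ = 1 − 6Σd² / [n(n²−1)] = 1 − 6×14 / (5×24) = 1 − 84/120 ≈ 0.3000

0.3000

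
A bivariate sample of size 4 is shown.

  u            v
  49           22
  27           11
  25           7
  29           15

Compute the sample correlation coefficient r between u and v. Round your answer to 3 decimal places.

0.925

n = 4, Σu = 130, Σv = 55, Σu² = 4596, Σv² = 879, Σuv = 1985
nΣuv − ΣuΣv = 7940 − 7150 = 790
nΣu² − (Σu)² = 18384 − 16900 = 1484; nΣv² − (Σv)² = 3516 − 3025 = 491
r = 790 / √(1484 × 491) = 790 / 853.6065 ≈ 0.925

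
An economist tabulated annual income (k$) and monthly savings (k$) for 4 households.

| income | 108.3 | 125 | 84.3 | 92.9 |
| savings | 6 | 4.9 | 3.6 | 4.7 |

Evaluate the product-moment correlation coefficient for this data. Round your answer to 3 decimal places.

n = 4, Σx = 410.5, Σy = 19.2, Σx² = 43090.79, Σy² = 95.06, Σxy = 2002.41
nΣxy − ΣxΣy = 8009.64 − 7881.6 = 128.04
nΣx² − (Σx)² = 172363.16 − 168510.25 = 3852.91; nΣy² − (Σy)² = 380.24 − 368.64 = 11.6
r = 128.04 / √(3852.91 × 11.6) = 128.04 / 211.4090 ≈ 0.606

0.606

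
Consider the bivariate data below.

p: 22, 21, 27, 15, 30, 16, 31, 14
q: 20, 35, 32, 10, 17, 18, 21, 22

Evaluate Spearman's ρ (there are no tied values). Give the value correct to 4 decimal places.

0.0714

Rank p: 5, 4, 6, 2, 7, 3, 8, 1
Rank q: 4, 8, 7, 1, 2, 3, 5, 6
d = rank(p) − rank(q): 1, -4, -1, 1, 5, 0, 3, -5; Σd² = 78
ρ = 1 − 6Σd² / [n(n²−1)] = 1 − 6×78 / (8×63) = 1 − 468/504 ≈ 0.0714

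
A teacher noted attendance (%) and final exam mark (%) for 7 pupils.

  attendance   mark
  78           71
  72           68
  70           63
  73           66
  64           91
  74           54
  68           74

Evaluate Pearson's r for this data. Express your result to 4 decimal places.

-0.6561

n = 7, Σx = 499, Σy = 487, Σx² = 35693, Σy² = 34663, Σxy = 34514
nΣxy − ΣxΣy = 241598 − 243013 = -1415
nΣx² − (Σx)² = 249851 − 249001 = 850; nΣy² − (Σy)² = 242641 − 237169 = 5472
r = -1415 / √(850 × 5472) = -1415 / 2156.6641 ≈ -0.6561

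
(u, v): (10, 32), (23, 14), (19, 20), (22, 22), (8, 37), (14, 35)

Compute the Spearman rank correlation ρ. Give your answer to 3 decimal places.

-0.886

Rank u: 2, 6, 4, 5, 1, 3
Rank v: 4, 1, 2, 3, 6, 5
d = rank(u) − rank(v): -2, 5, 2, 2, -5, -2; Σd² = 66
ρ = 1 − 6Σd² / [n(n²−1)] = 1 − 6×66 / (6×35) = 1 − 396/210 ≈ -0.886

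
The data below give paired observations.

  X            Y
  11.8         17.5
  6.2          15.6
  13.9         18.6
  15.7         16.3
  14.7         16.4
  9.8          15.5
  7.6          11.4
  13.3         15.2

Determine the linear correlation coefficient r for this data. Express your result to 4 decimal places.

0.5676

n = 8, ΣX = 93, ΣY = 126.5, ΣX² = 1164.16, ΣY² = 2031.47, ΣXY = 1499.45
nΣXY − ΣXΣY = 11995.6 − 11764.5 = 231.1
nΣX² − (ΣX)² = 9313.28 − 8649 = 664.28; nΣY² − (ΣY)² = 16251.76 − 16002.25 = 249.51
r = 231.1 / √(664.28 × 249.51) = 231.1 / 407.1173 ≈ 0.5676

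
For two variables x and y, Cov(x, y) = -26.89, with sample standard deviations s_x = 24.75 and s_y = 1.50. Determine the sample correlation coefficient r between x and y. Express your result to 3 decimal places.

-0.724

r = Cov(x,y) / (s_x · s_y) = -26.89 / (24.75 × 1.50)
  = -26.89 / 37.1250 ≈ -0.724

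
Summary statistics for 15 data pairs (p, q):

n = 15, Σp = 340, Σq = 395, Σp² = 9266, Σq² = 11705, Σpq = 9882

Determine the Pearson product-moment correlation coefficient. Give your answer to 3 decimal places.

r = (nΣpq − ΣpΣq) / √[(nΣp² − (Σp)²)(nΣq² − (Σq)²)]
Numerator: 15×9882 − 340×395 = 13930
Denominator: √[(138990 − 115600)(175575 − 156025)] = √[23390 × 19550] = 21383.9776
r = 13930 / 21383.9776 ≈ 0.651

0.651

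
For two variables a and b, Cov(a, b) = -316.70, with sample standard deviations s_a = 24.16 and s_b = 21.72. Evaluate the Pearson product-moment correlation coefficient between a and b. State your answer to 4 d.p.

-0.6035

r = Cov(a,b) / (s_a · s_b) = -316.70 / (24.16 × 21.72)
  = -316.70 / 524.7552 ≈ -0.6035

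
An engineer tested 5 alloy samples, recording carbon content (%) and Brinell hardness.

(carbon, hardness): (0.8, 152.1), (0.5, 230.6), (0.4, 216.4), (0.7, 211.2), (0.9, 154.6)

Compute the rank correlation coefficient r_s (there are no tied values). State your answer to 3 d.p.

-0.800

Rank carbon: 4, 2, 1, 3, 5
Rank hardness: 1, 5, 4, 3, 2
d = rank(carbon) − rank(hardness): 3, -3, -3, 0, 3; Σd² = 36
ρ = 1 − 6Σd² / [n(n²−1)] = 1 − 6×36 / (5×24) = 1 − 216/120 ≈ -0.800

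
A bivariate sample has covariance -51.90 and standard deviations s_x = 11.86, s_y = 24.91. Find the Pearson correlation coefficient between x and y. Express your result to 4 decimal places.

r = Cov(x,y) / (s_x · s_y) = -51.90 / (11.86 × 24.91)
  = -51.90 / 295.4326 ≈ -0.1757

-0.1757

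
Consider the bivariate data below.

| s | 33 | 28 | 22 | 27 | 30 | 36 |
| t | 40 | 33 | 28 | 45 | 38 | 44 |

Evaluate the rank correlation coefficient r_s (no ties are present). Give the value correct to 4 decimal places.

0.4286

Rank s: 5, 3, 1, 2, 4, 6
Rank t: 4, 2, 1, 6, 3, 5
d = rank(s) − rank(t): 1, 1, 0, -4, 1, 1; Σd² = 20
ρ = 1 − 6Σd² / [n(n²−1)] = 1 − 6×20 / (6×35) = 1 − 120/210 ≈ 0.4286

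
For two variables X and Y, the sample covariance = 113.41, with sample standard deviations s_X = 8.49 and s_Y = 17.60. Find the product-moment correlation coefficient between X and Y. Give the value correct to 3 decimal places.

r = Cov(X,Y) / (s_X · s_Y) = 113.41 / (8.49 × 17.60)
  = 113.41 / 149.4240 ≈ 0.759

0.759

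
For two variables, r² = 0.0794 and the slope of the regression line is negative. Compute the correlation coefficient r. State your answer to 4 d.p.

-0.2818

|r| = √0.0794 = 0.2818
The association is negative, so r = −0.2818.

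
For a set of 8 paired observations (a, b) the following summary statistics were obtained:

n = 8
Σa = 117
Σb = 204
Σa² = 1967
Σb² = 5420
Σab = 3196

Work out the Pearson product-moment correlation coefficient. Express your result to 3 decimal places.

r = (nΣab − ΣaΣb) / √[(nΣa² − (Σa)²)(nΣb² − (Σb)²)]
Numerator: 8×3196 − 117×204 = 1700
Denominator: √[(15736 − 13689)(43360 − 41616)] = √[2047 × 1744] = 1889.4359
r = 1700 / 1889.4359 ≈ 0.900

0.900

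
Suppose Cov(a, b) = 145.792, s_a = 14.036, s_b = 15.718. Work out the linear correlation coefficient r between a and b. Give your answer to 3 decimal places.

0.661

r = Cov(a,b) / (s_a · s_b) = 145.792 / (14.036 × 15.718)
  = 145.792 / 220.6178 ≈ 0.661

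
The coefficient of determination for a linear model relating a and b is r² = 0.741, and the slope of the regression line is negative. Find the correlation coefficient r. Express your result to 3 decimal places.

|r| = √0.741 = 0.861
The association is negative, so r = −0.861.

-0.861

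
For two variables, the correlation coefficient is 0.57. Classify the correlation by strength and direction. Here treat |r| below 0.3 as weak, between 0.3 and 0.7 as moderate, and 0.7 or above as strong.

moderate positive

r = 0.57 > 0 so the relationship is positive.
|r| = 0.57, which falls in the moderate range.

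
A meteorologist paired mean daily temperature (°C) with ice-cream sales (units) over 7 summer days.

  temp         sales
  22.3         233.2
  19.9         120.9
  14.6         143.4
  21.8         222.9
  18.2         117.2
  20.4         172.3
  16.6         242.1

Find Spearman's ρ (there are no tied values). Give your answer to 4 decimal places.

0.2857

Rank temp: 7, 4, 1, 6, 3, 5, 2
Rank sales: 6, 2, 3, 5, 1, 4, 7
d = rank(temp) − rank(sales): 1, 2, -2, 1, 2, 1, -5; Σd² = 40
ρ = 1 − 6Σd² / [n(n²−1)] = 1 − 6×40 / (7×48) = 1 − 240/336 ≈ 0.2857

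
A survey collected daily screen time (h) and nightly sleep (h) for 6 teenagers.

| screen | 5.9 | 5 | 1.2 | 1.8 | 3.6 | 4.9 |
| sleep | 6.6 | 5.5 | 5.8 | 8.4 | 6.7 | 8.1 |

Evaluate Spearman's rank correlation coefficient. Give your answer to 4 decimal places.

Rank screen: 6, 5, 1, 2, 3, 4
Rank sleep: 3, 1, 2, 6, 4, 5
d = rank(screen) − rank(sleep): 3, 4, -1, -4, -1, -1; Σd² = 44
ρ = 1 − 6Σd² / [n(n²−1)] = 1 − 6×44 / (6×35) = 1 − 264/210 ≈ -0.2571

-0.2571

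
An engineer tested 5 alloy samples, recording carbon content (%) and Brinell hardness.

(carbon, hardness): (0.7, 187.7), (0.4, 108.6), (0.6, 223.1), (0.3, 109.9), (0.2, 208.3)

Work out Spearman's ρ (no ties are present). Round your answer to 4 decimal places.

0.1000

Rank carbon: 5, 3, 4, 2, 1
Rank hardness: 3, 1, 5, 2, 4
d = rank(carbon) − rank(hardness): 2, 2, -1, 0, -3; Σd² = 18
ρ = 1 − 6Σd² / [n(n²−1)] = 1 − 6×18 / (5×24) = 1 − 108/120 ≈ 0.1000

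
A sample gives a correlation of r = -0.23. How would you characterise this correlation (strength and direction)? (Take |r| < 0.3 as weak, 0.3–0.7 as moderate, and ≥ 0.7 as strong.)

r = -0.23 < 0 so the relationship is negative.
|r| = 0.23, which falls in the weak range.

weak negative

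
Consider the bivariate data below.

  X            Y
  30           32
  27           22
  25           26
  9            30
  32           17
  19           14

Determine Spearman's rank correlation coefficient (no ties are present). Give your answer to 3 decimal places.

-0.029

Rank X: 5, 4, 3, 1, 6, 2
Rank Y: 6, 3, 4, 5, 2, 1
d = rank(X) − rank(Y): -1, 1, -1, -4, 4, 1; Σd² = 36
ρ = 1 − 6Σd² / [n(n²−1)] = 1 − 6×36 / (6×35) = 1 − 216/210 ≈ -0.029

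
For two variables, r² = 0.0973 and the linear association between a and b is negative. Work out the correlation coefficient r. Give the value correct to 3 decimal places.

-0.312

|r| = √0.0973 = 0.312
The association is negative, so r = −0.312.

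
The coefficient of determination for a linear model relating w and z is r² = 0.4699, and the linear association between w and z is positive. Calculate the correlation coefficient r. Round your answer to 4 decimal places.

|r| = √0.4699 = 0.6855
The association is positive, so r = 0.6855.

0.6855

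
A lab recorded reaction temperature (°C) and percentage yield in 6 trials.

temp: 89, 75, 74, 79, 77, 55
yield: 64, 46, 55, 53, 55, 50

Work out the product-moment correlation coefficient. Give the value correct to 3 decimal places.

0.646

n = 6, Σx = 449, Σy = 323, Σx² = 34217, Σy² = 17571, Σxy = 24388
nΣxy − ΣxΣy = 146328 − 145027 = 1301
nΣx² − (Σx)² = 205302 − 201601 = 3701; nΣy² − (Σy)² = 105426 − 104329 = 1097
r = 1301 / √(3701 × 1097) = 1301 / 2014.9434 ≈ 0.646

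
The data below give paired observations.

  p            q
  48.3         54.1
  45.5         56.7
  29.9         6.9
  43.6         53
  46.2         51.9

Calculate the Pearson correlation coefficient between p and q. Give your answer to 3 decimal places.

n = 5, Σp = 213.5, Σq = 222.6, Σp² = 9332.55, Σq² = 11691.92, Σpq = 10107.77
nΣpq − ΣpΣq = 50538.85 − 47525.1 = 3013.75
nΣp² − (Σp)² = 46662.75 − 45582.25 = 1080.5; nΣq² − (Σq)² = 58459.6 − 49550.76 = 8908.84
r = 3013.75 / √(1080.5 × 8908.84) = 3013.75 / 3102.5798 ≈ 0.971

0.971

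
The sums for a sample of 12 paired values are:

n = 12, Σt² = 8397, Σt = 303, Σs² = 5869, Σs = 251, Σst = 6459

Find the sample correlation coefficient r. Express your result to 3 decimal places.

r = (nΣst − ΣsΣt) / √[(nΣs² − (Σs)²)(nΣt² − (Σt)²)]
Numerator: 12×6459 − 251×303 = 1455
Denominator: √[(70428 − 63001)(100764 − 91809)] = √[7427 × 8955] = 8155.2918
r = 1455 / 8155.2918 ≈ 0.178

0.178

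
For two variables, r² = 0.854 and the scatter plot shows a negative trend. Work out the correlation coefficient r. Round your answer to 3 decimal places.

|r| = √0.854 = 0.924
The association is negative, so r = −0.924.

-0.924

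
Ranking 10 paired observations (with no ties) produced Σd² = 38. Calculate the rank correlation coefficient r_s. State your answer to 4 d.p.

ρ = 1 − 6Σd² / [n(n²−1)] = 1 − 6×38 / (10×99)
  = 1 − 228/990 = 1 − 0.23030 ≈ 0.7697

0.7697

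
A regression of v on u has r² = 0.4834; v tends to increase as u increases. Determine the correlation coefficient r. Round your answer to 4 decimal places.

0.6953

|r| = √0.4834 = 0.6953
The association is positive, so r = 0.6953.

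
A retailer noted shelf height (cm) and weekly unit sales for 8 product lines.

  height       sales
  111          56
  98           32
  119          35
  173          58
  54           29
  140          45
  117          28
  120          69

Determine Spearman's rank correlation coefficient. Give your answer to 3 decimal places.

Rank height: 3, 2, 5, 8, 1, 7, 4, 6
Rank sales: 6, 3, 4, 7, 2, 5, 1, 8
d = rank(height) − rank(sales): -3, -1, 1, 1, -1, 2, 3, -2; Σd² = 30
ρ = 1 − 6Σd² / [n(n²−1)] = 1 − 6×30 / (8×63) = 1 − 180/504 ≈ 0.643

0.643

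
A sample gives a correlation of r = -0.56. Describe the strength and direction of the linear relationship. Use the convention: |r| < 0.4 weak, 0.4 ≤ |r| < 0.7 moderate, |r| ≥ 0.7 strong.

moderate negative

r = -0.56 < 0 so the relationship is negative.
|r| = 0.56, which falls in the moderate range.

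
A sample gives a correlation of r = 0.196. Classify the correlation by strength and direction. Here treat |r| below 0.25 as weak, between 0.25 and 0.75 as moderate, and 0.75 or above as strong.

r = 0.196 > 0 so the relationship is positive.
|r| = 0.196, which falls in the weak range.

weak positive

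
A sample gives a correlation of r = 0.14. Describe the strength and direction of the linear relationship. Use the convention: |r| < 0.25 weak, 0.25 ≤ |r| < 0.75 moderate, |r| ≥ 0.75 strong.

weak positive

r = 0.14 > 0 so the relationship is positive.
|r| = 0.14, which falls in the weak range.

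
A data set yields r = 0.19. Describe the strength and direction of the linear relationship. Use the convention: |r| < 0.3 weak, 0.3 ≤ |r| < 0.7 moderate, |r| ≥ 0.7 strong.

weak positive

r = 0.19 > 0 so the relationship is positive.
|r| = 0.19, which falls in the weak range.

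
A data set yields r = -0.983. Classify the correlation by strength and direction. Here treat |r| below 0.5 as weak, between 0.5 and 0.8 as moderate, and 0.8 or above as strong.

r = -0.983 < 0 so the relationship is negative.
|r| = 0.983, which falls in the strong range.

strong negative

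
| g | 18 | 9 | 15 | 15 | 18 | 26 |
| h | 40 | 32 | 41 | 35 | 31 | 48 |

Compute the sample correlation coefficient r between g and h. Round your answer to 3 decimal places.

0.742

n = 6, Σg = 101, Σh = 227, Σg² = 1855, Σh² = 8795, Σgh = 3954
nΣgh − ΣgΣh = 23724 − 22927 = 797
nΣg² − (Σg)² = 11130 − 10201 = 929; nΣh² − (Σh)² = 52770 − 51529 = 1241
r = 797 / √(929 × 1241) = 797 / 1073.7267 ≈ 0.742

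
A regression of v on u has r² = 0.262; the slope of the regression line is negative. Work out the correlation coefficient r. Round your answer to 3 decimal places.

|r| = √0.262 = 0.512
The association is negative, so r = −0.512.

-0.512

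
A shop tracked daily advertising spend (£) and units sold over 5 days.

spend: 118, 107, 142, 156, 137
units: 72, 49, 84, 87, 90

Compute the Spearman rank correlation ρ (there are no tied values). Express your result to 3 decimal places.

0.700

Rank spend: 2, 1, 4, 5, 3
Rank units: 2, 1, 3, 4, 5
d = rank(spend) − rank(units): 0, 0, 1, 1, -2; Σd² = 6
ρ = 1 − 6Σd² / [n(n²−1)] = 1 − 6×6 / (5×24) = 1 − 36/120 ≈ 0.700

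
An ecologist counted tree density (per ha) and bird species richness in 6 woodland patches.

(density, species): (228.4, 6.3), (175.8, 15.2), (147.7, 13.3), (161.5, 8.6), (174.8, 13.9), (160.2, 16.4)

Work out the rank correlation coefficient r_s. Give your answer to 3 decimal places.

Rank density: 6, 5, 1, 3, 4, 2
Rank species: 1, 5, 3, 2, 4, 6
d = rank(density) − rank(species): 5, 0, -2, 1, 0, -4; Σd² = 46
ρ = 1 − 6Σd² / [n(n²−1)] = 1 − 6×46 / (6×35) = 1 − 276/210 ≈ -0.314

-0.314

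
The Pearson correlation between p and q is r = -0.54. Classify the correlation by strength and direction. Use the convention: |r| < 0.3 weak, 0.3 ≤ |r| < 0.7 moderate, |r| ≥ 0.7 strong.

moderate negative

r = -0.54 < 0 so the relationship is negative.
|r| = 0.54, which falls in the moderate range.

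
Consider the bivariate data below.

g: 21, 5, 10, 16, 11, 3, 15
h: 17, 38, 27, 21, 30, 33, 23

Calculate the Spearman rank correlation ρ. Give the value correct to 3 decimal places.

-0.929

Rank g: 7, 2, 3, 6, 4, 1, 5
Rank h: 1, 7, 4, 2, 5, 6, 3
d = rank(g) − rank(h): 6, -5, -1, 4, -1, -5, 2; Σd² = 108
ρ = 1 − 6Σd² / [n(n²−1)] = 1 − 6×108 / (7×48) = 1 − 648/336 ≈ -0.929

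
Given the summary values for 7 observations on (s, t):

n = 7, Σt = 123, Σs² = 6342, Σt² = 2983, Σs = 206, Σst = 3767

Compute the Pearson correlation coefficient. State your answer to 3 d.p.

r = (nΣst − ΣsΣt) / √[(nΣs² − (Σs)²)(nΣt² − (Σt)²)]
Numerator: 7×3767 − 206×123 = 1031
Denominator: √[(44394 − 42436)(20881 − 15129)] = √[1958 × 5752] = 3355.9523
r = 1031 / 3355.9523 ≈ 0.307

0.307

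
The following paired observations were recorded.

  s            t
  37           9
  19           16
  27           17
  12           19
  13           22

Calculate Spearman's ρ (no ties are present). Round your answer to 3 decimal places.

Rank s: 5, 3, 4, 1, 2
Rank t: 1, 2, 3, 4, 5
d = rank(s) − rank(t): 4, 1, 1, -3, -3; Σd² = 36
ρ = 1 − 6Σd² / [n(n²−1)] = 1 − 6×36 / (5×24) = 1 − 216/120 ≈ -0.800

-0.800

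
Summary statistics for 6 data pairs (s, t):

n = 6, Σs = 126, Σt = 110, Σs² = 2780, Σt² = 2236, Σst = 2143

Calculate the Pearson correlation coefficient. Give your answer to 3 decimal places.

r = (nΣst − ΣsΣt) / √[(nΣs² − (Σs)²)(nΣt² − (Σt)²)]
Numerator: 6×2143 − 126×110 = -1002
Denominator: √[(16680 − 15876)(13416 − 12100)] = √[804 × 1316] = 1028.6224
r = -1002 / 1028.6224 ≈ -0.974

-0.974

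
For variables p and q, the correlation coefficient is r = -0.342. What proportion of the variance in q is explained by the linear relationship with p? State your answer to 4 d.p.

0.1170

r² = (-0.342)² = 0.1170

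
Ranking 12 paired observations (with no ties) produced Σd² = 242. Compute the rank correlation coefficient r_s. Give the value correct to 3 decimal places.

0.154

ρ = 1 − 6Σd² / [n(n²−1)] = 1 − 6×242 / (12×143)
  = 1 − 1452/1716 = 1 − 0.8462 ≈ 0.154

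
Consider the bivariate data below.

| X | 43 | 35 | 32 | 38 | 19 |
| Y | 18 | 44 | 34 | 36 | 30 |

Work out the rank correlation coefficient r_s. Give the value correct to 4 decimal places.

Rank X: 5, 3, 2, 4, 1
Rank Y: 1, 5, 3, 4, 2
d = rank(X) − rank(Y): 4, -2, -1, 0, -1; Σd² = 22
ρ = 1 − 6Σd² / [n(n²−1)] = 1 − 6×22 / (5×24) = 1 − 132/120 ≈ -0.1000

-0.1000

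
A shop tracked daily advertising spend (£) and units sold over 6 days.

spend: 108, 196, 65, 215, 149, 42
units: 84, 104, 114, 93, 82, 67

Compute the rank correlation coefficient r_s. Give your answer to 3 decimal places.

0.314

Rank spend: 3, 5, 2, 6, 4, 1
Rank units: 3, 5, 6, 4, 2, 1
d = rank(spend) − rank(units): 0, 0, -4, 2, 2, 0; Σd² = 24
ρ = 1 − 6Σd² / [n(n²−1)] = 1 − 6×24 / (6×35) = 1 − 144/210 ≈ 0.314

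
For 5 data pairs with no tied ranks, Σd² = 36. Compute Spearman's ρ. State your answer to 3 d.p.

-0.800

ρ = 1 − 6Σd² / [n(n²−1)] = 1 − 6×36 / (5×24)
  = 1 − 216/120 = 1 − 1.8000 ≈ -0.800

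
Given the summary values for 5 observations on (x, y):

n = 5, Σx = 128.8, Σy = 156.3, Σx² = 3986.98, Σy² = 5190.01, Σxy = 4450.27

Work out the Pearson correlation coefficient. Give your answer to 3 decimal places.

r = (nΣxy − ΣxΣy) / √[(nΣx² − (Σx)²)(nΣy² − (Σy)²)]
Numerator: 5×4450.27 − 128.8×156.3 = 2119.91
Denominator: √[(19934.9 − 16589.44)(25950.05 − 24429.69)] = √[3345.46 × 1520.36] = 2255.2835
r = 2119.91 / 2255.2835 ≈ 0.940

0.940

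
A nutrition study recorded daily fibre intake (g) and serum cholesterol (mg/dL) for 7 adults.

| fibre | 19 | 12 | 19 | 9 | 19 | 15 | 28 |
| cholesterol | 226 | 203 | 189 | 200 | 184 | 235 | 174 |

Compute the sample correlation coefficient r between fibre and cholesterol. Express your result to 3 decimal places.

n = 7, Σx = 121, Σy = 1411, Σx² = 2317, Σy² = 287363, Σxy = 24014
nΣxy − ΣxΣy = 168098 − 170731 = -2633
nΣx² − (Σx)² = 16219 − 14641 = 1578; nΣy² − (Σy)² = 2011541 − 1990921 = 20620
r = -2633 / √(1578 × 20620) = -2633 / 5704.2405 ≈ -0.462

-0.462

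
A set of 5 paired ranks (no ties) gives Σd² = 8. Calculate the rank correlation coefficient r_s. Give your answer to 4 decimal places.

0.6000

ρ = 1 − 6Σd² / [n(n²−1)] = 1 − 6×8 / (5×24)
  = 1 − 48/120 = 1 − 0.40000 ≈ 0.6000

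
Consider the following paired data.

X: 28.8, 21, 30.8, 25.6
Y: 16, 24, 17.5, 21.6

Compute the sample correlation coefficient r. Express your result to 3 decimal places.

n = 4, ΣX = 106.2, ΣY = 79.1, ΣX² = 2874.44, ΣY² = 1604.81, ΣXY = 2056.76
nΣXY − ΣXΣY = 8227.04 − 8400.42 = -173.38
nΣX² − (ΣX)² = 11497.76 − 11278.44 = 219.32; nΣY² − (ΣY)² = 6419.24 − 6256.81 = 162.43
r = -173.38 / √(219.32 × 162.43) = -173.38 / 188.7436 ≈ -0.919

-0.919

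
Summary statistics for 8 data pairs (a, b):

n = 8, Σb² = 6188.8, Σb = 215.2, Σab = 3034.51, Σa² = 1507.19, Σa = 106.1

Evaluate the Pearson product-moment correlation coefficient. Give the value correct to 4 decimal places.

0.9020

r = (nΣab − ΣaΣb) / √[(nΣa² − (Σa)²)(nΣb² − (Σb)²)]
Numerator: 8×3034.51 − 106.1×215.2 = 1443.36
Denominator: √[(12057.52 − 11257.21)(49510.4 − 46311.04)] = √[800.31 × 3199.36] = 1600.1499
r = 1443.36 / 1600.1499 ≈ 0.9020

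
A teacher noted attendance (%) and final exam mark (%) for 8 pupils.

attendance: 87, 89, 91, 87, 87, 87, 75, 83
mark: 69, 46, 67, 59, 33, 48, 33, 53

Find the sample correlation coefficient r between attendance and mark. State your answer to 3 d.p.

n = 8, Σx = 686, Σy = 408, Σx² = 58992, Σy² = 22138, Σxy = 35248
nΣxy − ΣxΣy = 281984 − 279888 = 2096
nΣx² − (Σx)² = 471936 − 470596 = 1340; nΣy² − (Σy)² = 177104 − 166464 = 10640
r = 2096 / √(1340 × 10640) = 2096 / 3775.9237 ≈ 0.555

0.555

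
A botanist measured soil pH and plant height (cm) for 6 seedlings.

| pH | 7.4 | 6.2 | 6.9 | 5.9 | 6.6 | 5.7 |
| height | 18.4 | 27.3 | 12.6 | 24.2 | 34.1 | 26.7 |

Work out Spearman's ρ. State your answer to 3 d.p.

-0.429

Rank pH: 6, 3, 5, 2, 4, 1
Rank height: 2, 5, 1, 3, 6, 4
d = rank(pH) − rank(height): 4, -2, 4, -1, -2, -3; Σd² = 50
ρ = 1 − 6Σd² / [n(n²−1)] = 1 − 6×50 / (6×35) = 1 − 300/210 ≈ -0.429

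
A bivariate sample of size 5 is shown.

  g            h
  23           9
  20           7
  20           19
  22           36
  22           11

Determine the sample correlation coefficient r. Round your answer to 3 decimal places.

n = 5, Σg = 107, Σh = 82, Σg² = 2297, Σh² = 1908, Σgh = 1761
nΣgh − ΣgΣh = 8805 − 8774 = 31
nΣg² − (Σg)² = 11485 − 11449 = 36; nΣh² − (Σh)² = 9540 − 6724 = 2816
r = 31 / √(36 × 2816) = 31 / 318.3960 ≈ 0.097

0.097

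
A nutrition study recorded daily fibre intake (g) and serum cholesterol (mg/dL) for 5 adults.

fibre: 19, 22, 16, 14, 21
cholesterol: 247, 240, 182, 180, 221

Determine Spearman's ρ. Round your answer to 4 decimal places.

0.7000

Rank fibre: 3, 5, 2, 1, 4
Rank cholesterol: 5, 4, 2, 1, 3
d = rank(fibre) − rank(cholesterol): -2, 1, 0, 0, 1; Σd² = 6
ρ = 1 − 6Σd² / [n(n²−1)] = 1 − 6×6 / (5×24) = 1 − 36/120 ≈ 0.7000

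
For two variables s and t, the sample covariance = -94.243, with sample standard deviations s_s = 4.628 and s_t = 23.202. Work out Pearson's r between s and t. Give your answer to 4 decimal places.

r = Cov(s,t) / (s_s · s_t) = -94.243 / (4.628 × 23.202)
  = -94.243 / 107.3789 ≈ -0.8777

-0.8777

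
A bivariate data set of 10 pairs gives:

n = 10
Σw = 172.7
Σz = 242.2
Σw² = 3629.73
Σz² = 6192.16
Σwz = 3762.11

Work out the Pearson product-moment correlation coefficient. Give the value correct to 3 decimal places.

r = (nΣwz − ΣwΣz) / √[(nΣw² − (Σw)²)(nΣz² − (Σz)²)]
Numerator: 10×3762.11 − 172.7×242.2 = -4206.84
Denominator: √[(36297.3 − 29825.29)(61921.6 − 58660.84)] = √[6472.01 × 3260.76] = 4593.8732
r = -4206.84 / 4593.8732 ≈ -0.916

-0.916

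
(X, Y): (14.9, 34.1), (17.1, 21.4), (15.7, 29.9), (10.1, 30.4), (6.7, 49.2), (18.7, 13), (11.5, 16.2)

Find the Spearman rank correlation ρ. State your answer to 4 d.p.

Rank X: 4, 6, 5, 2, 1, 7, 3
Rank Y: 6, 3, 4, 5, 7, 1, 2
d = rank(X) − rank(Y): -2, 3, 1, -3, -6, 6, 1; Σd² = 96
ρ = 1 − 6Σd² / [n(n²−1)] = 1 − 6×96 / (7×48) = 1 − 576/336 ≈ -0.7143

-0.7143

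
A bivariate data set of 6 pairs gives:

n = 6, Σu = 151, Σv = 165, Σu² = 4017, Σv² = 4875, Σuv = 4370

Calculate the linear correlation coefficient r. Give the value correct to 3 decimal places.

0.804

r = (nΣuv − ΣuΣv) / √[(nΣu² − (Σu)²)(nΣv² − (Σv)²)]
Numerator: 6×4370 − 151×165 = 1305
Denominator: √[(24102 − 22801)(29250 − 27225)] = √[1301 × 2025] = 1623.1220
r = 1305 / 1623.1220 ≈ 0.804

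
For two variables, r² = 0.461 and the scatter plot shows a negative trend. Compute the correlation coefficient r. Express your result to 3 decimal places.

|r| = √0.461 = 0.679
The association is negative, so r = −0.679.

-0.679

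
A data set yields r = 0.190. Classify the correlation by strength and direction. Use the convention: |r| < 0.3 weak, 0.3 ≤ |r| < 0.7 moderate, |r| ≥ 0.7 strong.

weak positive

r = 0.190 > 0 so the relationship is positive.
|r| = 0.190, which falls in the weak range.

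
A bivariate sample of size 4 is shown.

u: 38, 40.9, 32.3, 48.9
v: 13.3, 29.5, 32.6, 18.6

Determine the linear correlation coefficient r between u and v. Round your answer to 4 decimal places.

-0.4672

n = 4, Σu = 160.1, Σv = 94, Σu² = 6551.31, Σv² = 2455.86, Σuv = 3674.47
nΣuv − ΣuΣv = 14697.88 − 15049.4 = -351.52
nΣu² − (Σu)² = 26205.24 − 25632.01 = 573.23; nΣv² − (Σv)² = 9823.44 − 8836 = 987.44
r = -351.52 / √(573.23 × 987.44) = -351.52 / 752.3498 ≈ -0.4672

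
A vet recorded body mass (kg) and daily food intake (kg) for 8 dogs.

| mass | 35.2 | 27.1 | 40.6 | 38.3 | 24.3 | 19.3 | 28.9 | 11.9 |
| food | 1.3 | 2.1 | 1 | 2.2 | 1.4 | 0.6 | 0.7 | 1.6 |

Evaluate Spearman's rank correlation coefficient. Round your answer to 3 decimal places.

0.071

Rank mass: 6, 4, 8, 7, 3, 2, 5, 1
Rank food: 4, 7, 3, 8, 5, 1, 2, 6
d = rank(mass) − rank(food): 2, -3, 5, -1, -2, 1, 3, -5; Σd² = 78
ρ = 1 − 6Σd² / [n(n²−1)] = 1 − 6×78 / (8×63) = 1 − 468/504 ≈ 0.071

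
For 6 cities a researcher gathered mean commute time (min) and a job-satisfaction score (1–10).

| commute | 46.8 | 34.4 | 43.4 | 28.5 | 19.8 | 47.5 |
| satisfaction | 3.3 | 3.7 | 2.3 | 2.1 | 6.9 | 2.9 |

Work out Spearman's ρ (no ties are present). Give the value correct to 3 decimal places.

Rank commute: 5, 3, 4, 2, 1, 6
Rank satisfaction: 4, 5, 2, 1, 6, 3
d = rank(commute) − rank(satisfaction): 1, -2, 2, 1, -5, 3; Σd² = 44
ρ = 1 − 6Σd² / [n(n²−1)] = 1 − 6×44 / (6×35) = 1 − 264/210 ≈ -0.257

-0.257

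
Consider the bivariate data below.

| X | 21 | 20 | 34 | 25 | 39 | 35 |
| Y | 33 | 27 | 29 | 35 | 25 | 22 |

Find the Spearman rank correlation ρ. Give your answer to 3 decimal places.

-0.543

Rank X: 2, 1, 4, 3, 6, 5
Rank Y: 5, 3, 4, 6, 2, 1
d = rank(X) − rank(Y): -3, -2, 0, -3, 4, 4; Σd² = 54
ρ = 1 − 6Σd² / [n(n²−1)] = 1 − 6×54 / (6×35) = 1 − 324/210 ≈ -0.543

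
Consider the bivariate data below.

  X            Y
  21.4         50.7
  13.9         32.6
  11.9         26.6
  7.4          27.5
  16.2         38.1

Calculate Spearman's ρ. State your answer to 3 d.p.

Rank X: 5, 3, 2, 1, 4
Rank Y: 5, 3, 1, 2, 4
d = rank(X) − rank(Y): 0, 0, 1, -1, 0; Σd² = 2
ρ = 1 − 6Σd² / [n(n²−1)] = 1 − 6×2 / (5×24) = 1 − 12/120 ≈ 0.900

0.900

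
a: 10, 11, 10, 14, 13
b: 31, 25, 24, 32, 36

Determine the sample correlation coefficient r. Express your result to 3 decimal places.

n = 5, Σa = 58, Σb = 148, Σa² = 686, Σb² = 4482, Σab = 1741
nΣab − ΣaΣb = 8705 − 8584 = 121
nΣa² − (Σa)² = 3430 − 3364 = 66; nΣb² − (Σb)² = 22410 − 21904 = 506
r = 121 / √(66 × 506) = 121 / 182.7457 ≈ 0.662

0.662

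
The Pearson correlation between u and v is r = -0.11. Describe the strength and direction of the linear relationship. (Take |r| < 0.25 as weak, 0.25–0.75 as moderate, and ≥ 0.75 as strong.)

r = -0.11 < 0 so the relationship is negative.
|r| = 0.11, which falls in the weak range.

weak negative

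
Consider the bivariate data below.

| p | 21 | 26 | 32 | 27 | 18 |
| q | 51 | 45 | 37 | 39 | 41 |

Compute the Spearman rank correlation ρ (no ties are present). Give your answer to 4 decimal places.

Rank p: 2, 3, 5, 4, 1
Rank q: 5, 4, 1, 2, 3
d = rank(p) − rank(q): -3, -1, 4, 2, -2; Σd² = 34
ρ = 1 − 6Σd² / [n(n²−1)] = 1 − 6×34 / (5×24) = 1 − 204/120 ≈ -0.7000

-0.7000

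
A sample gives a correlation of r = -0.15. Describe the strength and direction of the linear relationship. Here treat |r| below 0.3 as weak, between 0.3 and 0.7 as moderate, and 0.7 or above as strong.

r = -0.15 < 0 so the relationship is negative.
|r| = 0.15, which falls in the weak range.

weak negative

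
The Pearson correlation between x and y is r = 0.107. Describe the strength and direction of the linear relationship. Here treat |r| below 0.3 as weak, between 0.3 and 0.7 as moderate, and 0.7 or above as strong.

r = 0.107 > 0 so the relationship is positive.
|r| = 0.107, which falls in the weak range.

weak positive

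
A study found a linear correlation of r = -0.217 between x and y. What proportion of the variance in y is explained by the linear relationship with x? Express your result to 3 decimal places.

0.047

r² = (-0.217)² = 0.047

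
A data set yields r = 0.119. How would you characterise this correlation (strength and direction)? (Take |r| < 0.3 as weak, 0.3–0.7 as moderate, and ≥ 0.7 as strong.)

weak positive

r = 0.119 > 0 so the relationship is positive.
|r| = 0.119, which falls in the weak range.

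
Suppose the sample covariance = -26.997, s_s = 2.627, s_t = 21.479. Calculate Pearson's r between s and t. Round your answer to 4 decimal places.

-0.4785

r = Cov(s,t) / (s_s · s_t) = -26.997 / (2.627 × 21.479)
  = -26.997 / 56.4253 ≈ -0.4785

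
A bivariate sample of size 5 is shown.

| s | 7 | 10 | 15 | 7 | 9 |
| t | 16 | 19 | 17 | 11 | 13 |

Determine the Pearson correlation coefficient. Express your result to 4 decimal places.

0.5097

n = 5, Σs = 48, Σt = 76, Σs² = 504, Σt² = 1196, Σst = 751
nΣst − ΣsΣt = 3755 − 3648 = 107
nΣs² − (Σs)² = 2520 − 2304 = 216; nΣt² − (Σt)² = 5980 − 5776 = 204
r = 107 / √(216 × 204) = 107 / 209.9143 ≈ 0.5097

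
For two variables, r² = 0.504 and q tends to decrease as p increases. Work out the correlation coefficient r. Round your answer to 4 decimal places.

|r| = √0.504 = 0.7099
The association is negative, so r = −0.7099.

-0.7099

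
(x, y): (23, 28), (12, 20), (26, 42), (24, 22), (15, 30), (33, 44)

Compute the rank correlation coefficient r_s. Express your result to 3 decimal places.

Rank x: 3, 1, 5, 4, 2, 6
Rank y: 3, 1, 5, 2, 4, 6
d = rank(x) − rank(y): 0, 0, 0, 2, -2, 0; Σd² = 8
ρ = 1 − 6Σd² / [n(n²−1)] = 1 − 6×8 / (6×35) = 1 − 48/210 ≈ 0.771

0.771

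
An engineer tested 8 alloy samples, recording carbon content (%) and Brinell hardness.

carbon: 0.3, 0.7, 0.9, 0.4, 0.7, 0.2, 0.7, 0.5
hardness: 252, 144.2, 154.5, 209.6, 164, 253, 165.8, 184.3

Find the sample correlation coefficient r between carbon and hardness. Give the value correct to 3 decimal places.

-0.935

n = 8, Σx = 4.4, Σy = 1527.4, Σx² = 2.82, Σy² = 304461.18, Σxy = 773.04
nΣxy − ΣxΣy = 6184.32 − 6720.56 = -536.24
nΣx² − (Σx)² = 22.56 − 19.36 = 3.2; nΣy² − (Σy)² = 2435689.44 − 2332950.76 = 102738.68
r = -536.24 / √(3.2 × 102738.68) = -536.24 / 573.3793 ≈ -0.935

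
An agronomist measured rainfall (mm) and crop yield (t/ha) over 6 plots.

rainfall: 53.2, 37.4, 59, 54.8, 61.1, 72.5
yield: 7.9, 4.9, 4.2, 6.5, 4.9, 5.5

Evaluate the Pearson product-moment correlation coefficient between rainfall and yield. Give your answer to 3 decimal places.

n = 6, Σx = 338, Σy = 33.9, Σx² = 19702.5, Σy² = 200.57, Σxy = 1905.68
nΣxy − ΣxΣy = 11434.08 − 11458.2 = -24.12
nΣx² − (Σx)² = 118215 − 114244 = 3971; nΣy² − (Σy)² = 1203.42 − 1149.21 = 54.21
r = -24.12 / √(3971 × 54.21) = -24.12 / 463.9697 ≈ -0.052

-0.052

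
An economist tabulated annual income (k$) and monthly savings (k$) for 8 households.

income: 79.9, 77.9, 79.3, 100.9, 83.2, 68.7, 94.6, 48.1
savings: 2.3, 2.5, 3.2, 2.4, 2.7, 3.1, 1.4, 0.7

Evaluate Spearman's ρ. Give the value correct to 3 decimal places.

Rank income: 5, 3, 4, 8, 6, 2, 7, 1
Rank savings: 3, 5, 8, 4, 6, 7, 2, 1
d = rank(income) − rank(savings): 2, -2, -4, 4, 0, -5, 5, 0; Σd² = 90
ρ = 1 − 6Σd² / [n(n²−1)] = 1 − 6×90 / (8×63) = 1 − 540/504 ≈ -0.071

-0.071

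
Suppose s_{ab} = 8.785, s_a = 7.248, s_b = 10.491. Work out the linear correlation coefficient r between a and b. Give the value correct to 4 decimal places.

0.1155

r = Cov(a,b) / (s_a · s_b) = 8.785 / (7.248 × 10.491)
  = 8.785 / 76.0388 ≈ 0.1155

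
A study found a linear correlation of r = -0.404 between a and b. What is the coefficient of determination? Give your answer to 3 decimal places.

r² = (-0.404)² = 0.163

0.163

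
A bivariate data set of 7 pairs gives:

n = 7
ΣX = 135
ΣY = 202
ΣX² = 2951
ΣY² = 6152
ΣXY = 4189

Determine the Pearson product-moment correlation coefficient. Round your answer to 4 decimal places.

0.8757

r = (nΣXY − ΣXΣY) / √[(nΣX² − (ΣX)²)(nΣY² − (ΣY)²)]
Numerator: 7×4189 − 135×202 = 2053
Denominator: √[(20657 − 18225)(43064 − 40804)] = √[2432 × 2260] = 2344.4232
r = 2053 / 2344.4232 ≈ 0.8757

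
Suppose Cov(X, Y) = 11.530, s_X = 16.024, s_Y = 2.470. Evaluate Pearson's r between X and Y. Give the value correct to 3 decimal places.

0.291

r = Cov(X,Y) / (s_X · s_Y) = 11.530 / (16.024 × 2.470)
  = 11.530 / 39.5793 ≈ 0.291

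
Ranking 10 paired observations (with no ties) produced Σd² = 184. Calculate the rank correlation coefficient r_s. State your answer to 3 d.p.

-0.115

ρ = 1 − 6Σd² / [n(n²−1)] = 1 − 6×184 / (10×99)
  = 1 − 1104/990 = 1 − 1.1152 ≈ -0.115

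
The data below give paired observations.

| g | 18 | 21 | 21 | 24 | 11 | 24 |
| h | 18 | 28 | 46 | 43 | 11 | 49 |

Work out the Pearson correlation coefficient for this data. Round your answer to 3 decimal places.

n = 6, Σg = 119, Σh = 195, Σg² = 2479, Σh² = 7595, Σgh = 4207
nΣgh − ΣgΣh = 25242 − 23205 = 2037
nΣg² − (Σg)² = 14874 − 14161 = 713; nΣh² − (Σh)² = 45570 − 38025 = 7545
r = 2037 / √(713 × 7545) = 2037 / 2319.3932 ≈ 0.878

0.878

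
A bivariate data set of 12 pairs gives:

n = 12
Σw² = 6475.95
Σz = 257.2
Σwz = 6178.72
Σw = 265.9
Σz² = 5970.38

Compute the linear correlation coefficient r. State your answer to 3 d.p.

0.928

r = (nΣwz − ΣwΣz) / √[(nΣw² − (Σw)²)(nΣz² − (Σz)²)]
Numerator: 12×6178.72 − 265.9×257.2 = 5755.16
Denominator: √[(77711.4 − 70702.81)(71644.56 − 66151.84)] = √[7008.59 × 5492.72] = 6204.5324
r = 5755.16 / 6204.5324 ≈ 0.928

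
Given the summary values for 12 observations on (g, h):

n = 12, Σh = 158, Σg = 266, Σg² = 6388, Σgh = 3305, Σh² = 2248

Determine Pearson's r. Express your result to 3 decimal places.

-0.687

r = (nΣgh − ΣgΣh) / √[(nΣg² − (Σg)²)(nΣh² − (Σh)²)]
Numerator: 12×3305 − 266×158 = -2368
Denominator: √[(76656 − 70756)(26976 − 24964)] = √[5900 × 2012] = 3445.4027
r = -2368 / 3445.4027 ≈ -0.687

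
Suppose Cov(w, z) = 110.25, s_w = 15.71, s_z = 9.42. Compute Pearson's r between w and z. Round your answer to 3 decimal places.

r = Cov(w,z) / (s_w · s_z) = 110.25 / (15.71 × 9.42)
  = 110.25 / 147.9882 ≈ 0.745

0.745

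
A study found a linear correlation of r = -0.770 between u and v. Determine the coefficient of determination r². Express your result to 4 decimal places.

0.5929

r² = (-0.770)² = 0.5929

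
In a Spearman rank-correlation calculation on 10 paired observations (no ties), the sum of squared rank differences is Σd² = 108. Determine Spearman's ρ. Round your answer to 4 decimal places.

ρ = 1 − 6Σd² / [n(n²−1)] = 1 − 6×108 / (10×99)
  = 1 − 648/990 = 1 − 0.65455 ≈ 0.3455

0.3455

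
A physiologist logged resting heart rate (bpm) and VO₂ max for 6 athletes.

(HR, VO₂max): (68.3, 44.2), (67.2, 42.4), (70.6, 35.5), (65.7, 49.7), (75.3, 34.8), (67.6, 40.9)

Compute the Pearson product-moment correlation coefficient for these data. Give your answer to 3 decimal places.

-0.849

n = 6, Σx = 414.7, Σy = 247.5, Σx² = 28721.43, Σy² = 10365.59, Σxy = 17025.01
nΣxy − ΣxΣy = 102150.06 − 102638.25 = -488.19
nΣx² − (Σx)² = 172328.58 − 171976.09 = 352.49; nΣy² − (Σy)² = 62193.54 − 61256.25 = 937.29
r = -488.19 / √(352.49 × 937.29) = -488.19 / 574.7916 ≈ -0.849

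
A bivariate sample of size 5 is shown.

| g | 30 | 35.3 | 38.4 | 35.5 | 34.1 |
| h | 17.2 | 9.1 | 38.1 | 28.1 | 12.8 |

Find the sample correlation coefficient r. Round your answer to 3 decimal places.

0.584

n = 5, Σg = 173.3, Σh = 105.3, Σg² = 6043.71, Σh² = 2783.71, Σgh = 3734.3
nΣgh − ΣgΣh = 18671.5 − 18248.49 = 423.01
nΣg² − (Σg)² = 30218.55 − 30032.89 = 185.66; nΣh² − (Σh)² = 13918.55 − 11088.09 = 2830.46
r = 423.01 / √(185.66 × 2830.46) = 423.01 / 724.9160 ≈ 0.584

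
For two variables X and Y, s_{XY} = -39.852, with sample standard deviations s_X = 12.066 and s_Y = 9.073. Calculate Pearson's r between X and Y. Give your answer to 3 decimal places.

r = Cov(X,Y) / (s_X · s_Y) = -39.852 / (12.066 × 9.073)
  = -39.852 / 109.4748 ≈ -0.364

-0.364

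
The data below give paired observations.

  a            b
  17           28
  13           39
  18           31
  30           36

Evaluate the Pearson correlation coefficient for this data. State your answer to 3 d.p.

0.074

n = 4, Σa = 78, Σb = 134, Σa² = 1682, Σb² = 4562, Σab = 2621
nΣab − ΣaΣb = 10484 − 10452 = 32
nΣa² − (Σa)² = 6728 − 6084 = 644; nΣb² − (Σb)² = 18248 − 17956 = 292
r = 32 / √(644 × 292) = 32 / 433.6450 ≈ 0.074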